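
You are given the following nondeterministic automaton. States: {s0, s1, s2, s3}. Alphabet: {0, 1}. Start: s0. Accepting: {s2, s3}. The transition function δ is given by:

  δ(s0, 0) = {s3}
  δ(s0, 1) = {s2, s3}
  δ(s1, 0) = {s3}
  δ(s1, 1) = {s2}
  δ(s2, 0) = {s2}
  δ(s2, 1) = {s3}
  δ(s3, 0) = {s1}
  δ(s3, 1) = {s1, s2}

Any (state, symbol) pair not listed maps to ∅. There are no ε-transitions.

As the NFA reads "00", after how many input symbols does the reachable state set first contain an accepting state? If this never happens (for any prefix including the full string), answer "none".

Start in {s0}.
Read '0': s0→{s3}; now {s3}.
None of the earlier sets intersect F, but {s3} does.

1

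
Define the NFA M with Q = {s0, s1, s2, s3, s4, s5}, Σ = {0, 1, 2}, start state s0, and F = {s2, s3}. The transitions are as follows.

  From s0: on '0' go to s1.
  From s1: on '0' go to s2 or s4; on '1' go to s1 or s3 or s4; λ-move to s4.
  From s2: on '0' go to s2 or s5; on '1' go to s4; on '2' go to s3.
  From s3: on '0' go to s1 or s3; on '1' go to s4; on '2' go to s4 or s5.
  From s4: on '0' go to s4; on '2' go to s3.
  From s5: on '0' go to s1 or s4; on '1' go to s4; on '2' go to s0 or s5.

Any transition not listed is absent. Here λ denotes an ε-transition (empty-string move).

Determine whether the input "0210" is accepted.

Start in {s0}.
Read '0': {s0} → {s1, s4}.
Read '2': {s1, s4} → {s3}.
Read '1': {s3} → {s4}.
Read '0': {s4} → {s4}.
The final set {s4} contains no accepting state.

No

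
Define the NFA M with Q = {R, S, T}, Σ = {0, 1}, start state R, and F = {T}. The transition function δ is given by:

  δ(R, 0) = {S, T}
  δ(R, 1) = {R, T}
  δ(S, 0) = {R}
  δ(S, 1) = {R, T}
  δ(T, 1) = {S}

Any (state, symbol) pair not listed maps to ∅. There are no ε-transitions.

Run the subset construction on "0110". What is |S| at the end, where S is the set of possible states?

3

Start in {R}.
Read '0': R→{S, T}; now {S, T}.
Read '1': S→{R, T}, T→{S}; now {R, S, T}.
Read '1': R→{R, T}, S→{R, T}, T→{S}; now {R, S, T}.
Read '0': R→{S, T}, S→{R}, T→∅; now {R, S, T}.
That set has 3 states.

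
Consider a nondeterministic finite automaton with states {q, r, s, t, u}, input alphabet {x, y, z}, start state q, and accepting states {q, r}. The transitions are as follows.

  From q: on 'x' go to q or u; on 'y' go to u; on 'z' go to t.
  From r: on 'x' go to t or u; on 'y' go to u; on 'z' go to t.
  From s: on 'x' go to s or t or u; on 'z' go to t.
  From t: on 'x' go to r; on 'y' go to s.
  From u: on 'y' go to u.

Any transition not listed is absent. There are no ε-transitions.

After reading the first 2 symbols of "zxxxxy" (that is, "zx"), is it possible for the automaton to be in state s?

No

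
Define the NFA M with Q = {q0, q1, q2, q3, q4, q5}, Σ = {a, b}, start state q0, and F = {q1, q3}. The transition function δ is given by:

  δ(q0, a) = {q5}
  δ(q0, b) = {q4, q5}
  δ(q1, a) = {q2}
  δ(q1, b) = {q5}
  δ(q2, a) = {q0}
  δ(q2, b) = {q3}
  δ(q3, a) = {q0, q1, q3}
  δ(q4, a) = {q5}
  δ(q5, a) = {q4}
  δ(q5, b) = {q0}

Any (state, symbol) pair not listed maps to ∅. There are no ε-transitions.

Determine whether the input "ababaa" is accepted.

Start in {q0}.
Read 'a': q0→{q5}; now {q5}.
Read 'b': q5→{q0}; now {q0}.
Read 'a': q0→{q5}; now {q5}.
Read 'b': q5→{q0}; now {q0}.
Read 'a': q0→{q5}; now {q5}.
Read 'a': q5→{q4}; now {q4}.
The final set {q4} contains no accepting state.

No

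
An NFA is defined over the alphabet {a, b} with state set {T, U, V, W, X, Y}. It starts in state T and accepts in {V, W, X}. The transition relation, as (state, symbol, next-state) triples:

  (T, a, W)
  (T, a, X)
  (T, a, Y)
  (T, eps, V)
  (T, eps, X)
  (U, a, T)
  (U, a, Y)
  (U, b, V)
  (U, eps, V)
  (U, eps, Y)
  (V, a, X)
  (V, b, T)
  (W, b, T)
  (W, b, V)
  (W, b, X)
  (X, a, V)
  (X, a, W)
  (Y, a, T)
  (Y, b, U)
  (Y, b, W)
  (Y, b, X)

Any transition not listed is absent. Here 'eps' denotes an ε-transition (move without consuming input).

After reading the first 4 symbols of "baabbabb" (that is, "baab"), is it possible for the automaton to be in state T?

Yes

Start: ε-closure({T}) = {T, V, X}.
Read 'b': T→∅, V→{T}, X→∅; union {T}; ε-closure = {T, V, X}.
Read 'a': T→{W, X, Y}, V→{X}, X→{V, W}; now {V, W, X, Y}.
Read 'a': V→{X}, W→∅, X→{V, W}, Y→{T}; now {T, V, W, X}.
Read 'b': T→∅, V→{T}, W→{T, V, X}, X→∅; now {T, V, X}.
State T is in {T, V, X}.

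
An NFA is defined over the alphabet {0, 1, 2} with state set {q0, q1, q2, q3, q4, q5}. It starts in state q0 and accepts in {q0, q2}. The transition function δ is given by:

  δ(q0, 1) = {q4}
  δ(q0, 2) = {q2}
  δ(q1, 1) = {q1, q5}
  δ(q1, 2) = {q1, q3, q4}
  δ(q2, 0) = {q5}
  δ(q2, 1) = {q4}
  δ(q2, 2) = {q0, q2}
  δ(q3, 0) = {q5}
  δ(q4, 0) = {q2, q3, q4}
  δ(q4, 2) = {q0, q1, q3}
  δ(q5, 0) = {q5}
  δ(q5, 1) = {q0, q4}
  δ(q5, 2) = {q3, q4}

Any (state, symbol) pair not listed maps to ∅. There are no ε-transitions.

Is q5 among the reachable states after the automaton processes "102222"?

No

Start in {q0}.
Read '1': q0→{q4}; now {q4}.
Read '0': q4→{q2, q3, q4}; now {q2, q3, q4}.
Read '2': q2→{q0, q2}, q3→∅, q4→{q0, q1, q3}; now {q0, q1, q2, q3}.
Read '2': q0→{q2}, q1→{q1, q3, q4}, q2→{q0, q2}, q3→∅; now {q0, q1, q2, q3, q4}.
Read '2': q0→{q2}, q1→{q1, q3, q4}, q2→{q0, q2}, q3→∅, q4→{q0, q1, q3}; now {q0, q1, q2, q3, q4}.
Read '2': q0→{q2}, q1→{q1, q3, q4}, q2→{q0, q2}, q3→∅, q4→{q0, q1, q3}; now {q0, q1, q2, q3, q4}.
State q5 is not in {q0, q1, q2, q3, q4}.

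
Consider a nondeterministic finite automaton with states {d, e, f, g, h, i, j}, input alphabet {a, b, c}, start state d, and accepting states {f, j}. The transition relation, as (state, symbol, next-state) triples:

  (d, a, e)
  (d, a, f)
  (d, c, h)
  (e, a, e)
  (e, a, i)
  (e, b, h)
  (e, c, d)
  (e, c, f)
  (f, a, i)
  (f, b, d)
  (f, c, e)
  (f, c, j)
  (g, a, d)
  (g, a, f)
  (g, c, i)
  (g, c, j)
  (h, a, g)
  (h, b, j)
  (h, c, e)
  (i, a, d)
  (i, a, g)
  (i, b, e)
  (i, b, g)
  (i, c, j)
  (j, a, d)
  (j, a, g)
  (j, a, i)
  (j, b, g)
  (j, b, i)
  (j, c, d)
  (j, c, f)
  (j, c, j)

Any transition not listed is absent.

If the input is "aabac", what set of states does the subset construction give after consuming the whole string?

{d, e, f, h, i, j}

Start in {d}.
Read 'a': d→{e, f}; now {e, f}.
Read 'a': e→{e, i}, f→{i}; now {e, i}.
Read 'b': e→{h}, i→{e, g}; now {e, g, h}.
Read 'a': e→{e, i}, g→{d, f}, h→{g}; now {d, e, f, g, i}.
Read 'c': d→{h}, e→{d, f}, f→{e, j}, g→{i, j}, i→{j}; now {d, e, f, h, i, j}.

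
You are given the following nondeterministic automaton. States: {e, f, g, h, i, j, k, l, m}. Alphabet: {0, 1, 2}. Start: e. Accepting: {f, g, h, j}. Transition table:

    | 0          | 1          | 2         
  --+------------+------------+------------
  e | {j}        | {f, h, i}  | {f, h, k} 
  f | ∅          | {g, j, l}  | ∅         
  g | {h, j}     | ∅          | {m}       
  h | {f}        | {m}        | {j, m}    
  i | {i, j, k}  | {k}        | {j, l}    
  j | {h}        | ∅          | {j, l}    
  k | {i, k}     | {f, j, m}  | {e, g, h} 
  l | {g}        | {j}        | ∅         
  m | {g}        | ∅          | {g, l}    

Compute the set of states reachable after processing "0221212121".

Start in {e}.
Read '0': e→{j}; now {j}.
Read '2': j→{j, l}; now {j, l}.
Read '2': j→{j, l}, l→∅; now {j, l}.
Read '1': j→∅, l→{j}; now {j}.
Read '2': j→{j, l}; now {j, l}.
Read '1': j→∅, l→{j}; now {j}.
Read '2': j→{j, l}; now {j, l}.
Read '1': j→∅, l→{j}; now {j}.
Read '2': j→{j, l}; now {j, l}.
Read '1': j→∅, l→{j}; now {j}.

{j}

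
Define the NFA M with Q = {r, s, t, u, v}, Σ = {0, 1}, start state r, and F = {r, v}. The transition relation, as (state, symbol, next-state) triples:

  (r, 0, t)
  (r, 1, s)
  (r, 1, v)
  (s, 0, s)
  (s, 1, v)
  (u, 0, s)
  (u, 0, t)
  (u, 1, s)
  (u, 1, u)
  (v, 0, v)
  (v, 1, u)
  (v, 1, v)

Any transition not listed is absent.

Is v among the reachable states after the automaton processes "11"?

Yes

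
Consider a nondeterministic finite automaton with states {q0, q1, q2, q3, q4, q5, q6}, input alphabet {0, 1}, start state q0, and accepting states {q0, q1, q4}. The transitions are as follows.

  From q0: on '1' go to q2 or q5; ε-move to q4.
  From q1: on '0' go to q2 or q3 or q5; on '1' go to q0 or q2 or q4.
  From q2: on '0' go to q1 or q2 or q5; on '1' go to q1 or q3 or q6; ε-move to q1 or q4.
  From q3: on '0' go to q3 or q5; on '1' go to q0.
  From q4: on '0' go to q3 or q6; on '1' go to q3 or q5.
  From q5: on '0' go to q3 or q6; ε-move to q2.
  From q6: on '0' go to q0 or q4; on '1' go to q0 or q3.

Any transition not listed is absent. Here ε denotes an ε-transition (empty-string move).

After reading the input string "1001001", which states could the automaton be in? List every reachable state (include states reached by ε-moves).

Start: ε-closure({q0}) = {q0, q4}.
Read '1': q0→{q2, q5}, q4→{q3, q5}; union {q2, q3, q5}; ε-closure = {q1, q2, q3, q4, q5}.
Read '0': q1→{q2, q3, q5}, q2→{q1, q2, q5}, q3→{q3, q5}, q4→{q3, q6}, q5→{q3, q6}; union {q1, q2, q3, q5, q6}; ε-closure = {q1, q2, q3, q4, q5, q6}.
Read '0': q1→{q2, q3, q5}, q2→{q1, q2, q5}, q3→{q3, q5}, q4→{q3, q6}, q5→{q3, q6}, q6→{q0, q4}; now {q0, q1, q2, q3, q4, q5, q6}.
Read '1': q0→{q2, q5}, q1→{q0, q2, q4}, q2→{q1, q3, q6}, q3→{q0}, q4→{q3, q5}, q5→∅, q6→{q0, q3}; now {q0, q1, q2, q3, q4, q5, q6}.
Read '0': q0→∅, q1→{q2, q3, q5}, q2→{q1, q2, q5}, q3→{q3, q5}, q4→{q3, q6}, q5→{q3, q6}, q6→{q0, q4}; now {q0, q1, q2, q3, q4, q5, q6}.
Read '0': q0→∅, q1→{q2, q3, q5}, q2→{q1, q2, q5}, q3→{q3, q5}, q4→{q3, q6}, q5→{q3, q6}, q6→{q0, q4}; now {q0, q1, q2, q3, q4, q5, q6}.
Read '1': q0→{q2, q5}, q1→{q0, q2, q4}, q2→{q1, q3, q6}, q3→{q0}, q4→{q3, q5}, q5→∅, q6→{q0, q3}; now {q0, q1, q2, q3, q4, q5, q6}.

{q0, q1, q2, q3, q4, q5, q6}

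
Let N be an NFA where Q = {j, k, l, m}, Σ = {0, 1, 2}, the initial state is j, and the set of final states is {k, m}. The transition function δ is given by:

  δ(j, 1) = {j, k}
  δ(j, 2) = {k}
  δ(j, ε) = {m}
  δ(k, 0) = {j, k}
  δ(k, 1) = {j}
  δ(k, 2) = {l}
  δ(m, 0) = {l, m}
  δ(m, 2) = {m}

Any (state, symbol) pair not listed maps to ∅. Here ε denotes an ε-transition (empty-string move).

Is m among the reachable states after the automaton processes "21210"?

Start: ε-closure({j}) = {j, m}.
Read '2': {j, m} → {k, m}.
Read '1': {k, m} → {j, m}.
Read '2': {j, m} → {k, m}.
Read '1': {k, m} → {j, m}.
Read '0': {j, m} → {l, m}.
State m is in {l, m}.

Yes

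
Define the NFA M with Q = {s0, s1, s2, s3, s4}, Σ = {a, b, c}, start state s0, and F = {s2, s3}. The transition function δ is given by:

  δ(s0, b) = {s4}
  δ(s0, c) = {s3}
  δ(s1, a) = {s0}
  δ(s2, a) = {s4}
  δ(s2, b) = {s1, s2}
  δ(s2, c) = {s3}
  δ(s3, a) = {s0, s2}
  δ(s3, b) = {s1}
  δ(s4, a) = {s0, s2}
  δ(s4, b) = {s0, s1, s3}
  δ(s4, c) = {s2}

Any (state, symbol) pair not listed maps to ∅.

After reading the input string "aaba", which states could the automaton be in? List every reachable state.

∅

Start in {s0}.
Read 'a': {s0} → ∅.
The set is empty and remains empty for the remaining 3 symbols.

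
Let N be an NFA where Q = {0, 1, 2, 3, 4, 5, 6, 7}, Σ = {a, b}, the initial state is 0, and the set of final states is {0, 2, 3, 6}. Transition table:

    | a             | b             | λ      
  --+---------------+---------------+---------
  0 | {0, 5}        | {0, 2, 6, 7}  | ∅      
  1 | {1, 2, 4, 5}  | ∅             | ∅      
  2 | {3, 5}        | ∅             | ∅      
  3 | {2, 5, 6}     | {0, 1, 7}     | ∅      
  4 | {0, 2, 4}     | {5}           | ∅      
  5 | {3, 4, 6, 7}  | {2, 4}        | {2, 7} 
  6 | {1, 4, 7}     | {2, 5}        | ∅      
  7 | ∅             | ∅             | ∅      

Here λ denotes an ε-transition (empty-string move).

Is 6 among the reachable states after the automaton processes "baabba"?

Yes

Start in {0}.
Read 'b': 0→{0, 2, 6, 7}; now {0, 2, 6, 7}.
Read 'a': 0→{0, 5}, 2→{3, 5}, 6→{1, 4, 7}, 7→∅; union {0, 1, 3, 4, 5, 7}; ε-closure = {0, 1, 2, 3, 4, 5, 7}.
Read 'a': 0→{0, 5}, 1→{1, 2, 4, 5}, 2→{3, 5}, 3→{2, 5, 6}, 4→{0, 2, 4}, 5→{3, 4, 6, 7}, 7→∅; now {0, 1, 2, 3, 4, 5, 6, 7}.
Read 'b': 0→{0, 2, 6, 7}, 1→∅, 2→∅, 3→{0, 1, 7}, 4→{5}, 5→{2, 4}, 6→{2, 5}, 7→∅; now {0, 1, 2, 4, 5, 6, 7}.
Read 'b': 0→{0, 2, 6, 7}, 1→∅, 2→∅, 4→{5}, 5→{2, 4}, 6→{2, 5}, 7→∅; now {0, 2, 4, 5, 6, 7}.
Read 'a': 0→{0, 5}, 2→{3, 5}, 4→{0, 2, 4}, 5→{3, 4, 6, 7}, 6→{1, 4, 7}, 7→∅; now {0, 1, 2, 3, 4, 5, 6, 7}.
State 6 is in {0, 1, 2, 3, 4, 5, 6, 7}.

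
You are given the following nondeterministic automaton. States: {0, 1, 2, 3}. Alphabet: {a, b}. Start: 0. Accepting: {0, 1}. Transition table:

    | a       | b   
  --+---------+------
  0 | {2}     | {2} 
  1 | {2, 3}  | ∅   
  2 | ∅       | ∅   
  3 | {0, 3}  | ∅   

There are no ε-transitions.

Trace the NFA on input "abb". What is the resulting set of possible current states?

∅

Start in {0}.
Read 'a': 0→{2}; now {2}.
Read 'b': 2→∅; now ∅.
The set is empty and remains empty for the remaining 1 symbol.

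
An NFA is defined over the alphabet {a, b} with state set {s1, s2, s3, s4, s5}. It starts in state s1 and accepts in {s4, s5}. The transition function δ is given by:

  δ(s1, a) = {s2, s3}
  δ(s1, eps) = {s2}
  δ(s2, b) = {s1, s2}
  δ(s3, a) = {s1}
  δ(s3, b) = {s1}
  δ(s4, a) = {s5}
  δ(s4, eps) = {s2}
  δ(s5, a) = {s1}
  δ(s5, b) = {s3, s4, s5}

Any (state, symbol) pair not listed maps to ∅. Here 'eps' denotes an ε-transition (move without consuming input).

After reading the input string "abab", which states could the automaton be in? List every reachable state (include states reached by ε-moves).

Start: ε-closure({s1}) = {s1, s2}.
Read 'a': s1→{s2, s3}, s2→∅; now {s2, s3}.
Read 'b': s2→{s1, s2}, s3→{s1}; now {s1, s2}.
Read 'a': s1→{s2, s3}, s2→∅; now {s2, s3}.
Read 'b': s2→{s1, s2}, s3→{s1}; now {s1, s2}.

{s1, s2}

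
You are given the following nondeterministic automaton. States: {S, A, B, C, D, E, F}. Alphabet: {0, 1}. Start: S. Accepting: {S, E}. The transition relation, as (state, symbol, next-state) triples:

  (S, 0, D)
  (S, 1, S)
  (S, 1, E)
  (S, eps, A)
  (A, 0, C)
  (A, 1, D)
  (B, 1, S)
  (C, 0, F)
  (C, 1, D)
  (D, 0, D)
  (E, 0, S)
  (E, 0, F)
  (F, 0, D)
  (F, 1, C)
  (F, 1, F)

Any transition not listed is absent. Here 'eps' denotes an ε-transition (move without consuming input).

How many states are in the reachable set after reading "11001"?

3

Start: ε-closure({S}) = {S, A}.
Read '1': S→{S, E}, A→{D}; union {S, D, E}; ε-closure = {S, A, D, E}.
Read '1': S→{S, E}, A→{D}, D→∅, E→∅; union {S, D, E}; ε-closure = {S, A, D, E}.
Read '0': S→{D}, A→{C}, D→{D}, E→{S, F}; union {S, C, D, F}; ε-closure = {S, A, C, D, F}.
Read '0': S→{D}, A→{C}, C→{F}, D→{D}, F→{D}; now {C, D, F}.
Read '1': C→{D}, D→∅, F→{C, F}; now {C, D, F}.
That set has 3 states.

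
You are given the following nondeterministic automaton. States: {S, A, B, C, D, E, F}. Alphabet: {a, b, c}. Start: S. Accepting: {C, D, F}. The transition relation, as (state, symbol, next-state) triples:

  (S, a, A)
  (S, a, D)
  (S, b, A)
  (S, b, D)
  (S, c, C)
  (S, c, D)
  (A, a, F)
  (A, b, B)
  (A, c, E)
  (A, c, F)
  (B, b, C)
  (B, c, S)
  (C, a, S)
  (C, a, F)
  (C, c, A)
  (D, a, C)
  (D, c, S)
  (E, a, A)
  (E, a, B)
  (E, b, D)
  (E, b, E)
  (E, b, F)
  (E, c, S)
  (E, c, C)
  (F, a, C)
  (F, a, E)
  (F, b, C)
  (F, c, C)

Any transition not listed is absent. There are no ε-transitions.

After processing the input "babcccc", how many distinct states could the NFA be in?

3

Start in {S}.
Read 'b': S→{A, D}; now {A, D}.
Read 'a': A→{F}, D→{C}; now {C, F}.
Read 'b': C→∅, F→{C}; now {C}.
Read 'c': C→{A}; now {A}.
Read 'c': A→{E, F}; now {E, F}.
Read 'c': E→{S, C}, F→{C}; now {S, C}.
Read 'c': S→{C, D}, C→{A}; now {A, C, D}.
That set has 3 states.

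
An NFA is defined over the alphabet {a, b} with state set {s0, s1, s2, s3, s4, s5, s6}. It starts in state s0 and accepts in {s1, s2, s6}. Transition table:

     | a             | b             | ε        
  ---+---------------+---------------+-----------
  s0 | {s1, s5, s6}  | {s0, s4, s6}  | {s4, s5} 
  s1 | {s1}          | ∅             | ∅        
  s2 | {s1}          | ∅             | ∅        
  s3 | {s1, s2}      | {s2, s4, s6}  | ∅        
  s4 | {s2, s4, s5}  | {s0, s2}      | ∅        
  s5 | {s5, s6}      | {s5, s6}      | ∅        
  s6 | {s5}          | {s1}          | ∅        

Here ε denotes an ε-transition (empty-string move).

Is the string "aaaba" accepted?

Start: ε-closure({s0}) = {s0, s4, s5}.
Read 'a': s0→{s1, s5, s6}, s4→{s2, s4, s5}, s5→{s5, s6}; now {s1, s2, s4, s5, s6}.
Read 'a': s1→{s1}, s2→{s1}, s4→{s2, s4, s5}, s5→{s5, s6}, s6→{s5}; now {s1, s2, s4, s5, s6}.
Read 'a': s1→{s1}, s2→{s1}, s4→{s2, s4, s5}, s5→{s5, s6}, s6→{s5}; now {s1, s2, s4, s5, s6}.
Read 'b': s1→∅, s2→∅, s4→{s0, s2}, s5→{s5, s6}, s6→{s1}; union {s0, s1, s2, s5, s6}; ε-closure = {s0, s1, s2, s4, s5, s6}.
Read 'a': s0→{s1, s5, s6}, s1→{s1}, s2→{s1}, s4→{s2, s4, s5}, s5→{s5, s6}, s6→{s5}; now {s1, s2, s4, s5, s6}.
The final set {s1, s2, s4, s5, s6} contains the accepting states s1, s2, s6.

Yes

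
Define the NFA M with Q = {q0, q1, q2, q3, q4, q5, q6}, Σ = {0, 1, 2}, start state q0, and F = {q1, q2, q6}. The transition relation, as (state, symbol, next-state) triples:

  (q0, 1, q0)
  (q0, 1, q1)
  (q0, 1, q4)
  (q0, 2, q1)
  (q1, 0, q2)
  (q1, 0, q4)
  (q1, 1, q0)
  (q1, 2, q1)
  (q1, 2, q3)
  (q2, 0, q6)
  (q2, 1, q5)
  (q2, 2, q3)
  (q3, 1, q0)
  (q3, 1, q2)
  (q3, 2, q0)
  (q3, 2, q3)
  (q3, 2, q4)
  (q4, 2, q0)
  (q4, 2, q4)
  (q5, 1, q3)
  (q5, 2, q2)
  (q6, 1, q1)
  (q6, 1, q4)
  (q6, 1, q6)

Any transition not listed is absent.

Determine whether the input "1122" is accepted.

Start in {q0}.
Read '1': q0→{q0, q1, q4}; now {q0, q1, q4}.
Read '1': q0→{q0, q1, q4}, q1→{q0}, q4→∅; now {q0, q1, q4}.
Read '2': q0→{q1}, q1→{q1, q3}, q4→{q0, q4}; now {q0, q1, q3, q4}.
Read '2': q0→{q1}, q1→{q1, q3}, q3→{q0, q3, q4}, q4→{q0, q4}; now {q0, q1, q3, q4}.
The final set {q0, q1, q3, q4} contains the accepting state q1.

Yes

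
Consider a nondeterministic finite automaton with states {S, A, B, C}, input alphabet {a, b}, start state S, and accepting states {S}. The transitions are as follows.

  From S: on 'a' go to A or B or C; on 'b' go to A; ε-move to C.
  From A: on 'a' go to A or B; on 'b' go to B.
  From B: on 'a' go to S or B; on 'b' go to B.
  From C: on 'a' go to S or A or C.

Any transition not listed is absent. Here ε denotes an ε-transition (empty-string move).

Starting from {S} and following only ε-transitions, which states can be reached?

Begin with {S}.
ε-move S → C; add C.

{S, C}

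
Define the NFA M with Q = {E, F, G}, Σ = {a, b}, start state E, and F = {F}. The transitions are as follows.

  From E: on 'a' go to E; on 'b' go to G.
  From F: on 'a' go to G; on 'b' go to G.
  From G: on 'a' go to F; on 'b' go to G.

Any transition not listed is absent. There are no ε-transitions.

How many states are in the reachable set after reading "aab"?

Start in {E}.
Read 'a': {E} → {E}.
Read 'a': {E} → {E}.
Read 'b': {E} → {G}.
That set has 1 state.

1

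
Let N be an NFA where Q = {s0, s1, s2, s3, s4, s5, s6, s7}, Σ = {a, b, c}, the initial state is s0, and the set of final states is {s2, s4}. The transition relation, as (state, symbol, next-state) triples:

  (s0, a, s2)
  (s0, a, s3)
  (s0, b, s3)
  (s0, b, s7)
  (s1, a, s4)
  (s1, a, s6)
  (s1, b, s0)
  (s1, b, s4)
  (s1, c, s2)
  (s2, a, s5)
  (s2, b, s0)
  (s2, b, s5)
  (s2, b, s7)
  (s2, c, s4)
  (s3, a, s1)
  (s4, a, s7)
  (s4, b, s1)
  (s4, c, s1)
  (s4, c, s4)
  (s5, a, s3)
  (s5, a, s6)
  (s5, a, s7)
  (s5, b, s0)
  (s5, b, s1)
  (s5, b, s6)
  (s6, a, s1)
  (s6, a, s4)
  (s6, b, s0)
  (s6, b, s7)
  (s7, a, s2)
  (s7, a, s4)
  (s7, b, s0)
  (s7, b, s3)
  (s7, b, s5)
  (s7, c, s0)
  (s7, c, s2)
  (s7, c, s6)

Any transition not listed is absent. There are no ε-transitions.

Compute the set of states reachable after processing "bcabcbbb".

Start in {s0}.
Read 'b': {s0} → {s3, s7}.
Read 'c': {s3, s7} → {s0, s2, s6}.
Read 'a': {s0, s2, s6} → {s1, s2, s3, s4, s5}.
Read 'b': {s1, s2, s3, s4, s5} → {s0, s1, s4, s5, s6, s7}.
Read 'c': {s0, s1, s4, s5, s6, s7} → {s0, s1, s2, s4, s6}.
Read 'b': {s0, s1, s2, s4, s6} → {s0, s1, s3, s4, s5, s7}.
Read 'b': {s0, s1, s3, s4, s5, s7} → {s0, s1, s3, s4, s5, s6, s7}.
Read 'b': {s0, s1, s3, s4, s5, s6, s7} → {s0, s1, s3, s4, s5, s6, s7}.

{s0, s1, s3, s4, s5, s6, s7}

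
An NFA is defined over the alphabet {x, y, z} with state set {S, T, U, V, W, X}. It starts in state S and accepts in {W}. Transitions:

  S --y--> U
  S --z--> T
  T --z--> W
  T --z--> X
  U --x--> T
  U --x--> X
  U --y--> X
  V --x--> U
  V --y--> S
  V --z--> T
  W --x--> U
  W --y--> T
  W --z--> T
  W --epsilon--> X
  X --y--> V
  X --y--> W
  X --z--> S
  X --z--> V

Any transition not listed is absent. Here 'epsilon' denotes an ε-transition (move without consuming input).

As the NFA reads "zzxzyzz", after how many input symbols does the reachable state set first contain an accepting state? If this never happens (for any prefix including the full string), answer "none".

Start in {S}.
Read 'z': S→{T}; now {T}.
Read 'z': T→{W, X}; now {W, X}.
None of the earlier sets intersect F, but {W, X} does.

2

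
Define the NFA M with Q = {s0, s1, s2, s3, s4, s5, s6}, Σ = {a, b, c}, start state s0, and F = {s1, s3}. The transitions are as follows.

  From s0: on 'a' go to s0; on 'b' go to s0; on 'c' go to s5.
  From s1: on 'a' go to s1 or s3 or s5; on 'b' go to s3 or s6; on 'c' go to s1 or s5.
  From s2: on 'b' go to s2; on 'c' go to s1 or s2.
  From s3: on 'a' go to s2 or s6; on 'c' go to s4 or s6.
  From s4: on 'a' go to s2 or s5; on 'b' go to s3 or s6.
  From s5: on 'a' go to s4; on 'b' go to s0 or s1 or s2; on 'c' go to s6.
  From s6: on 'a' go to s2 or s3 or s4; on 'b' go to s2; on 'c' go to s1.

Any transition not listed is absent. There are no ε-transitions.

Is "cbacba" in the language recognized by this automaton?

Yes

Start in {s0}.
Read 'c': s0→{s5}; now {s5}.
Read 'b': s5→{s0, s1, s2}; now {s0, s1, s2}.
Read 'a': s0→{s0}, s1→{s1, s3, s5}, s2→∅; now {s0, s1, s3, s5}.
Read 'c': s0→{s5}, s1→{s1, s5}, s3→{s4, s6}, s5→{s6}; now {s1, s4, s5, s6}.
Read 'b': s1→{s3, s6}, s4→{s3, s6}, s5→{s0, s1, s2}, s6→{s2}; now {s0, s1, s2, s3, s6}.
Read 'a': s0→{s0}, s1→{s1, s3, s5}, s2→∅, s3→{s2, s6}, s6→{s2, s3, s4}; now {s0, s1, s2, s3, s4, s5, s6}.
The final set {s0, s1, s2, s3, s4, s5, s6} contains the accepting states s1, s3.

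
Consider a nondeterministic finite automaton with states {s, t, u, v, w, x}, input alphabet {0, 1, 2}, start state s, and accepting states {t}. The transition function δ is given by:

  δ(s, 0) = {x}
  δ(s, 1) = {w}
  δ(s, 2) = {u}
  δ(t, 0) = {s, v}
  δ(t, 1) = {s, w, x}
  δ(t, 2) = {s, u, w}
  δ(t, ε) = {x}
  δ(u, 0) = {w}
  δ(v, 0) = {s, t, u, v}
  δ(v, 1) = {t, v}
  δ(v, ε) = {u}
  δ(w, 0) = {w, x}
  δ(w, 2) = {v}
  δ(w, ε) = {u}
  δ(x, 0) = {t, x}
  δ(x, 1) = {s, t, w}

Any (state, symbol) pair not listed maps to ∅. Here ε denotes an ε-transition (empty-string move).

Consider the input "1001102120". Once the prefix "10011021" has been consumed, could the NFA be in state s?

No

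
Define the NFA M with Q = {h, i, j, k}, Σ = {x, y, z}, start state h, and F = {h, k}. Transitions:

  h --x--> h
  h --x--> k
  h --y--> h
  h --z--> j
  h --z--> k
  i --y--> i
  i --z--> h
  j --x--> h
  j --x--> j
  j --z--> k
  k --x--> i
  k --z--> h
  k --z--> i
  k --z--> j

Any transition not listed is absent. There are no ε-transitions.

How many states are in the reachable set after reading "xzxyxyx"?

2

Start in {h}.
Read 'x': {h} → {h, k}.
Read 'z': {h, k} → {h, i, j, k}.
Read 'x': {h, i, j, k} → {h, i, j, k}.
Read 'y': {h, i, j, k} → {h, i}.
Read 'x': {h, i} → {h, k}.
Read 'y': {h, k} → {h}.
Read 'x': {h} → {h, k}.
That set has 2 states.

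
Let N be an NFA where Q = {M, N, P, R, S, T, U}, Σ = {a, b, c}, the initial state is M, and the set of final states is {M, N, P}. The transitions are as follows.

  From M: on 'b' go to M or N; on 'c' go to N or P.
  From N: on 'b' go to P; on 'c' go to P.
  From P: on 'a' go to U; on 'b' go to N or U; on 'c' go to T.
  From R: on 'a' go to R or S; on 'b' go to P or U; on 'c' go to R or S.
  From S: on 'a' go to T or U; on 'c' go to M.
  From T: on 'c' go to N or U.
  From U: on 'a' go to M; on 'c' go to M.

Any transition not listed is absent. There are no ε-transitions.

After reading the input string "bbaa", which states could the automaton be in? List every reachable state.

Start in {M}.
Read 'b': M→{M, N}; now {M, N}.
Read 'b': M→{M, N}, N→{P}; now {M, N, P}.
Read 'a': M→∅, N→∅, P→{U}; now {U}.
Read 'a': U→{M}; now {M}.

{M}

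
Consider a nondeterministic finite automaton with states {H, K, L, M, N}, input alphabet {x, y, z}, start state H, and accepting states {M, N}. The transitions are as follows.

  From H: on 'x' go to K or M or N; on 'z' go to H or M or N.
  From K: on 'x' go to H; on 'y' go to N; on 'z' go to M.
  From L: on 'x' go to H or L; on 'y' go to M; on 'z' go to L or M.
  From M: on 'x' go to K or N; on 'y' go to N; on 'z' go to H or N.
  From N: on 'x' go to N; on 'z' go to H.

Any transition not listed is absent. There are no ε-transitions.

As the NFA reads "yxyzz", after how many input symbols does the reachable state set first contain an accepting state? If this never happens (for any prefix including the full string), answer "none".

none

Start in {H}.
Read 'y': H→∅; now ∅.
The set is empty and remains empty for the remaining 4 symbols.
No reachable set along the way intersects F.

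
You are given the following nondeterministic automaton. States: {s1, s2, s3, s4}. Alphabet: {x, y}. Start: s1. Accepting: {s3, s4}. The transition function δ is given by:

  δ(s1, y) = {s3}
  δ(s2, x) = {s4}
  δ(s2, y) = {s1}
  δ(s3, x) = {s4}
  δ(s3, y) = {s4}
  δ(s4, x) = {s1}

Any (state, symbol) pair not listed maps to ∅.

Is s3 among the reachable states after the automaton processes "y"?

Start in {s1}.
Read 'y': {s1} → {s3}.
State s3 is in {s3}.

Yes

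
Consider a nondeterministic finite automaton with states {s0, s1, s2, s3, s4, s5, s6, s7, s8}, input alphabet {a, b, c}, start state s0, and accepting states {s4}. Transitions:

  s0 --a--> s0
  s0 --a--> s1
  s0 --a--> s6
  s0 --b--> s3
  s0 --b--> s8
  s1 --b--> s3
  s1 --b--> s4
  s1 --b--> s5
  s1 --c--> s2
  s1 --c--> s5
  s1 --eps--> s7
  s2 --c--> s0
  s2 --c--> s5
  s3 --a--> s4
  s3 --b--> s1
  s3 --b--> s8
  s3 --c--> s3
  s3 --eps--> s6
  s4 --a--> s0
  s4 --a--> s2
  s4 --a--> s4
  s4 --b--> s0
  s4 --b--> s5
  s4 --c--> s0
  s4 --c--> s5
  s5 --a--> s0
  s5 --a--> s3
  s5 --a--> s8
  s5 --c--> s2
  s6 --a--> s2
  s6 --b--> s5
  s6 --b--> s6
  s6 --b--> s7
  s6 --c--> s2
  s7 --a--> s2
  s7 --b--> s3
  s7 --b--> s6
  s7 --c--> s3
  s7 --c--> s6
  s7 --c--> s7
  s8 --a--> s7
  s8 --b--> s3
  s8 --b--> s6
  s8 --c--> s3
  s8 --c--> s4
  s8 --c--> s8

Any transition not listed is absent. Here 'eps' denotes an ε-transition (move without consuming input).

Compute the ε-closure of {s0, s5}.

{s0, s5}

Begin with {s0, s5}.
No ε-moves leave this set, so the closure equals the set itself.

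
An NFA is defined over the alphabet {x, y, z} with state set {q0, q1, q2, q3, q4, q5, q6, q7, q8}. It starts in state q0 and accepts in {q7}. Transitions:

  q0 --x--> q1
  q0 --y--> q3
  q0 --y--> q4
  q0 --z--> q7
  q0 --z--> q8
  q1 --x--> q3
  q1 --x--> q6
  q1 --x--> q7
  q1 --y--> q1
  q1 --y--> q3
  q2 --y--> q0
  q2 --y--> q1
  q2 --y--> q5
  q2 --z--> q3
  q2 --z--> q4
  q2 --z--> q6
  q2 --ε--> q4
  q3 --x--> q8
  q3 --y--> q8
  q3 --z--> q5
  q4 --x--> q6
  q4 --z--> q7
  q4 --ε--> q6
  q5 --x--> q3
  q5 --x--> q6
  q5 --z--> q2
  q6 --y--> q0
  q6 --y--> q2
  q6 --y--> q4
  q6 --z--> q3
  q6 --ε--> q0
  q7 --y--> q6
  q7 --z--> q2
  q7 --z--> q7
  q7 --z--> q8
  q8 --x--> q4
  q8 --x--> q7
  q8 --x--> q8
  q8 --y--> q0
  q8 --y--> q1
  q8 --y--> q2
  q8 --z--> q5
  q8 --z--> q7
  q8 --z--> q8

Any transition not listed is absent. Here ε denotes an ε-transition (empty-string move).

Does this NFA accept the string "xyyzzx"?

Start in {q0}.
Read 'x': q0→{q1}; now {q1}.
Read 'y': q1→{q1, q3}; now {q1, q3}.
Read 'y': q1→{q1, q3}, q3→{q8}; now {q1, q3, q8}.
Read 'z': q1→∅, q3→{q5}, q8→{q5, q7, q8}; now {q5, q7, q8}.
Read 'z': q5→{q2}, q7→{q2, q7, q8}, q8→{q5, q7, q8}; union {q2, q5, q7, q8}; ε-closure = {q0, q2, q4, q5, q6, q7, q8}.
Read 'x': q0→{q1}, q2→∅, q4→{q6}, q5→{q3, q6}, q6→∅, q7→∅, q8→{q4, q7, q8}; union {q1, q3, q4, q6, q7, q8}; ε-closure = {q0, q1, q3, q4, q6, q7, q8}.
The final set {q0, q1, q3, q4, q6, q7, q8} contains the accepting state q7.

Yes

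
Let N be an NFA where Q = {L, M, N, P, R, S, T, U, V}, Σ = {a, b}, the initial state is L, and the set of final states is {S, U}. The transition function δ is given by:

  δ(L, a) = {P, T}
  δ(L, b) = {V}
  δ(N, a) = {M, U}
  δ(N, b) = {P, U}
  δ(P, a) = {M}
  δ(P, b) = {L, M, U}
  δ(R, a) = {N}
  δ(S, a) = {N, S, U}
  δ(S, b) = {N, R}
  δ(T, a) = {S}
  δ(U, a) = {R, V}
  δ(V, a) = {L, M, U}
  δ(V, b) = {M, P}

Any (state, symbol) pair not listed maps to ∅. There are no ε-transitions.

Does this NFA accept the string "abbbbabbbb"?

Start in {L}.
Read 'a': {L} → {P, T}.
Read 'b': {P, T} → {L, M, U}.
Read 'b': {L, M, U} → {V}.
Read 'b': {V} → {M, P}.
Read 'b': {M, P} → {L, M, U}.
Read 'a': {L, M, U} → {P, R, T, V}.
Read 'b': {P, R, T, V} → {L, M, P, U}.
Read 'b': {L, M, P, U} → {L, M, U, V}.
Read 'b': {L, M, U, V} → {M, P, V}.
Read 'b': {M, P, V} → {L, M, P, U}.
The final set {L, M, P, U} contains the accepting state U.

Yes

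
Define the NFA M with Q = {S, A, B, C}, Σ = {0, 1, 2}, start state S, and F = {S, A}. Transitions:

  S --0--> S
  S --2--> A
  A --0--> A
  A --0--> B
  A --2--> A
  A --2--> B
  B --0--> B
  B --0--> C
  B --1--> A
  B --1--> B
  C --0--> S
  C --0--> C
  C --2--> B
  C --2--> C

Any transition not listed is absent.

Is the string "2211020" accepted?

Start in {S}.
Read '2': S→{A}; now {A}.
Read '2': A→{A, B}; now {A, B}.
Read '1': A→∅, B→{A, B}; now {A, B}.
Read '1': A→∅, B→{A, B}; now {A, B}.
Read '0': A→{A, B}, B→{B, C}; now {A, B, C}.
Read '2': A→{A, B}, B→∅, C→{B, C}; now {A, B, C}.
Read '0': A→{A, B}, B→{B, C}, C→{S, C}; now {S, A, B, C}.
The final set {S, A, B, C} contains the accepting states S, A.

Yes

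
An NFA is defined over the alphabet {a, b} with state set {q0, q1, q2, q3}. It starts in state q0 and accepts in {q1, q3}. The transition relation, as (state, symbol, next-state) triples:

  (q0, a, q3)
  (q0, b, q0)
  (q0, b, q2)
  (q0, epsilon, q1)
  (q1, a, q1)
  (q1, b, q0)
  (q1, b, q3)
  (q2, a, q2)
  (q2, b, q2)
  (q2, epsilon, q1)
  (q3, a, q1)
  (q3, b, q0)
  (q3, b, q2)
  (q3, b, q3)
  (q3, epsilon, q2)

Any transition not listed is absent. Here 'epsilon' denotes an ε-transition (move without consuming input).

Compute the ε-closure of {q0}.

Begin with {q0}.
ε-move q0 → q1; add q1.

{q0, q1}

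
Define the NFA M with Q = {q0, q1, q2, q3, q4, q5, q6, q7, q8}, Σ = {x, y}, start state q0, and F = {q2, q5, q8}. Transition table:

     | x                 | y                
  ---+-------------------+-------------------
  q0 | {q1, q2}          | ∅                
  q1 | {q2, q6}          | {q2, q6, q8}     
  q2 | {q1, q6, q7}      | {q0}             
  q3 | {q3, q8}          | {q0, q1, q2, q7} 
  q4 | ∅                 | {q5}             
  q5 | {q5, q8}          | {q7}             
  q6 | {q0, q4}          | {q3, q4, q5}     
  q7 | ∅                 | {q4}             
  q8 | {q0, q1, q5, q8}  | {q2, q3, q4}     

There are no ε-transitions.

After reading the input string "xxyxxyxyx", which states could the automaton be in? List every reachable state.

{q0, q1, q2, q3, q4, q5, q6, q7, q8}

Start in {q0}.
Read 'x': {q0} → {q1, q2}.
Read 'x': {q1, q2} → {q1, q2, q6, q7}.
Read 'y': {q1, q2, q6, q7} → {q0, q2, q3, q4, q5, q6, q8}.
Read 'x': {q0, q2, q3, q4, q5, q6, q8} → {q0, q1, q2, q3, q4, q5, q6, q7, q8}.
Read 'x': {q0, q1, q2, q3, q4, q5, q6, q7, q8} → {q0, q1, q2, q3, q4, q5, q6, q7, q8}.
Read 'y': {q0, q1, q2, q3, q4, q5, q6, q7, q8} → {q0, q1, q2, q3, q4, q5, q6, q7, q8}.
Read 'x': {q0, q1, q2, q3, q4, q5, q6, q7, q8} → {q0, q1, q2, q3, q4, q5, q6, q7, q8}.
Read 'y': {q0, q1, q2, q3, q4, q5, q6, q7, q8} → {q0, q1, q2, q3, q4, q5, q6, q7, q8}.
Read 'x': {q0, q1, q2, q3, q4, q5, q6, q7, q8} → {q0, q1, q2, q3, q4, q5, q6, q7, q8}.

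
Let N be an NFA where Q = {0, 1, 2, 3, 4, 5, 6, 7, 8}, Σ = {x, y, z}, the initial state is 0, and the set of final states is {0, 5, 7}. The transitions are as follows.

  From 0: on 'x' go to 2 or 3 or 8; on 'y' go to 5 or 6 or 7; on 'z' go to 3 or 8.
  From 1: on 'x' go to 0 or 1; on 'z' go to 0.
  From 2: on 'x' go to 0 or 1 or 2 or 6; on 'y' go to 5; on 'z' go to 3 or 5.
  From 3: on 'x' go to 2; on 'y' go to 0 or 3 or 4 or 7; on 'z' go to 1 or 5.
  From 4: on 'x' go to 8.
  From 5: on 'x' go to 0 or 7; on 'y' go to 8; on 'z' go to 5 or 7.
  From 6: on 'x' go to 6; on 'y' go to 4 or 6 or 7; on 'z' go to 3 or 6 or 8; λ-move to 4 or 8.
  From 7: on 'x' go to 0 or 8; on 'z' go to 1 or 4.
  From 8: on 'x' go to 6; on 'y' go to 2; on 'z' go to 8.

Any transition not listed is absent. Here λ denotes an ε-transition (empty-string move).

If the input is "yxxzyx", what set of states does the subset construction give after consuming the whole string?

{0, 1, 2, 3, 4, 6, 8}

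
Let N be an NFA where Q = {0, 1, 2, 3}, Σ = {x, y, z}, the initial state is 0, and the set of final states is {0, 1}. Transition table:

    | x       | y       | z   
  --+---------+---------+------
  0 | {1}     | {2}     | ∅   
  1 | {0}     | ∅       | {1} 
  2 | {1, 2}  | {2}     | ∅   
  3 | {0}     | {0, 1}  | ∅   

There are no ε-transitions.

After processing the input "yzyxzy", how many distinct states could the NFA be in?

Start in {0}.
Read 'y': 0→{2}; now {2}.
Read 'z': 2→∅; now ∅.
The set is empty and remains empty for the remaining 4 symbols.
That set has 0 states.

0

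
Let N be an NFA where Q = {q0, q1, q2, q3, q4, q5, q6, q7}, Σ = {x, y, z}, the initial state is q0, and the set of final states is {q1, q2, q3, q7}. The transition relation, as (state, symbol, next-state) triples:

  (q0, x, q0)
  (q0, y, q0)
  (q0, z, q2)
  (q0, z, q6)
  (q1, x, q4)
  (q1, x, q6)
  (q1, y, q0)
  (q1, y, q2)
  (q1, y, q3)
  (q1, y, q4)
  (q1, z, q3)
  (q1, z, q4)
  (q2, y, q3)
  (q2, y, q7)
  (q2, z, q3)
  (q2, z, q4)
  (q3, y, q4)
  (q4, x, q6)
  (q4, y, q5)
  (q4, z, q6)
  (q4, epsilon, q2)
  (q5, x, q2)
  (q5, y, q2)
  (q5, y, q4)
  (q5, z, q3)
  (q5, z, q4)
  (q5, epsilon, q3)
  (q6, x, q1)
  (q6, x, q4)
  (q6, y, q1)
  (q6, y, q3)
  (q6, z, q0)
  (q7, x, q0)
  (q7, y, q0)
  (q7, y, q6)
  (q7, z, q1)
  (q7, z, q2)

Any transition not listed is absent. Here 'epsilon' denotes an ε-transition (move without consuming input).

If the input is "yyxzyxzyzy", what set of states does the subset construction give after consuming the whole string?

Start in {q0}.
Read 'y': {q0} → {q0}.
Read 'y': {q0} → {q0}.
Read 'x': {q0} → {q0}.
Read 'z': {q0} → {q2, q6}.
Read 'y': {q2, q6} → {q1, q3, q7}.
Read 'x': {q1, q3, q7} → {q0, q2, q4, q6}.
Read 'z': {q0, q2, q4, q6} → {q0, q2, q3, q4, q6}.
Read 'y': {q0, q2, q3, q4, q6} → {q0, q1, q2, q3, q4, q5, q7}.
Read 'z': {q0, q1, q2, q3, q4, q5, q7} → {q1, q2, q3, q4, q6}.
Read 'y': {q1, q2, q3, q4, q6} → {q0, q1, q2, q3, q4, q5, q7}.

{q0, q1, q2, q3, q4, q5, q7}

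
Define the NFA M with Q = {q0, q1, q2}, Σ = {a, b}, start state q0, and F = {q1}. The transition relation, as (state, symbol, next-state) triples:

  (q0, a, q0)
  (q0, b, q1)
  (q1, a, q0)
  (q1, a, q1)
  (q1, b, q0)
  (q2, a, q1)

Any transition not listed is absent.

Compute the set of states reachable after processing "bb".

{q0}

Start in {q0}.
Read 'b': q0→{q1}; now {q1}.
Read 'b': q1→{q0}; now {q0}.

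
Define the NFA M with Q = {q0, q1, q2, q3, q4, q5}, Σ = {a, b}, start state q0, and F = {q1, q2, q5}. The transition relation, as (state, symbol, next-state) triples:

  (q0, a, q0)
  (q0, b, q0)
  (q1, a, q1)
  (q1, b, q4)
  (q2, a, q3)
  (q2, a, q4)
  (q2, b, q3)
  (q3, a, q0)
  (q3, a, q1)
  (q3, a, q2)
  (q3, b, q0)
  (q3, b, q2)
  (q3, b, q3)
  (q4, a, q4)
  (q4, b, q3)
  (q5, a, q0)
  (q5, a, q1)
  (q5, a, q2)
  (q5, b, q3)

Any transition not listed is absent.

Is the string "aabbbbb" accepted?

Start in {q0}.
Read 'a': q0→{q0}; now {q0}.
Read 'a': q0→{q0}; now {q0}.
Read 'b': q0→{q0}; now {q0}.
Read 'b': q0→{q0}; now {q0}.
Read 'b': q0→{q0}; now {q0}.
Read 'b': q0→{q0}; now {q0}.
Read 'b': q0→{q0}; now {q0}.
The final set {q0} contains no accepting state.

No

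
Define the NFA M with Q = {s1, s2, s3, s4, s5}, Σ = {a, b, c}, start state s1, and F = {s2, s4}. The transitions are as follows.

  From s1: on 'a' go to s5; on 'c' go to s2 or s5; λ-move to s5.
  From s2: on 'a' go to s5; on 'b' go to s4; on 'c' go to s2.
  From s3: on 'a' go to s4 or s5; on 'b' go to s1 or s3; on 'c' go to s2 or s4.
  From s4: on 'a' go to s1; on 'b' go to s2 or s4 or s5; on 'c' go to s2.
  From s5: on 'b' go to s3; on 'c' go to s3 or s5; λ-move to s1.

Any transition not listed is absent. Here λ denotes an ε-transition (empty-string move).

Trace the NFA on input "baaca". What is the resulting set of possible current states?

{s1, s4, s5}

Start: ε-closure({s1}) = {s1, s5}.
Read 'b': s1→∅, s5→{s3}; now {s3}.
Read 'a': s3→{s4, s5}; union {s4, s5}; ε-closure = {s1, s4, s5}.
Read 'a': s1→{s5}, s4→{s1}, s5→∅; now {s1, s5}.
Read 'c': s1→{s2, s5}, s5→{s3, s5}; union {s2, s3, s5}; ε-closure = {s1, s2, s3, s5}.
Read 'a': s1→{s5}, s2→{s5}, s3→{s4, s5}, s5→∅; union {s4, s5}; ε-closure = {s1, s4, s5}.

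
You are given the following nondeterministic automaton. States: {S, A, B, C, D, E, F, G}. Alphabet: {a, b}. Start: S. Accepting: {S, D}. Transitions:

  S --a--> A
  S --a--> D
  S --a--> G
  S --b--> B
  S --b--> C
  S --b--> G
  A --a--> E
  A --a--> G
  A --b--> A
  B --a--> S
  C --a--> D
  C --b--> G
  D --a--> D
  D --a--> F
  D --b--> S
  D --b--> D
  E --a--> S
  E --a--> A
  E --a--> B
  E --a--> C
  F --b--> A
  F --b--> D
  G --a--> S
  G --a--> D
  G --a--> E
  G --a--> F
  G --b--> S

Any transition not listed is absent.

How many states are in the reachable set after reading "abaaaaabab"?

6

Start in {S}.
Read 'a': {S} → {A, D, G}.
Read 'b': {A, D, G} → {S, A, D}.
Read 'a': {S, A, D} → {A, D, E, F, G}.
Read 'a': {A, D, E, F, G} → {S, A, B, C, D, E, F, G}.
Read 'a': {S, A, B, C, D, E, F, G} → {S, A, B, C, D, E, F, G}.
Read 'a': {S, A, B, C, D, E, F, G} → {S, A, B, C, D, E, F, G}.
Read 'a': {S, A, B, C, D, E, F, G} → {S, A, B, C, D, E, F, G}.
Read 'b': {S, A, B, C, D, E, F, G} → {S, A, B, C, D, G}.
Read 'a': {S, A, B, C, D, G} → {S, A, D, E, F, G}.
Read 'b': {S, A, D, E, F, G} → {S, A, B, C, D, G}.
That set has 6 states.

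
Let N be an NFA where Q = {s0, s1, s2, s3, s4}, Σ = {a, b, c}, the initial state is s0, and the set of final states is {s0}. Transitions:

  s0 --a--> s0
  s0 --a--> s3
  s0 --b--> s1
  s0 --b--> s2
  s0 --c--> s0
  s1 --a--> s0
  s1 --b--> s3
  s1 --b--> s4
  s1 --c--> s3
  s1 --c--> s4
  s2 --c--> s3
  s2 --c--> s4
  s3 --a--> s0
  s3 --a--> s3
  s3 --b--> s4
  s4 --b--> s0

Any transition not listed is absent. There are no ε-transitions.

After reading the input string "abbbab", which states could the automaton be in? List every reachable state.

{s1, s2, s4}

Start in {s0}.
Read 'a': s0→{s0, s3}; now {s0, s3}.
Read 'b': s0→{s1, s2}, s3→{s4}; now {s1, s2, s4}.
Read 'b': s1→{s3, s4}, s2→∅, s4→{s0}; now {s0, s3, s4}.
Read 'b': s0→{s1, s2}, s3→{s4}, s4→{s0}; now {s0, s1, s2, s4}.
Read 'a': s0→{s0, s3}, s1→{s0}, s2→∅, s4→∅; now {s0, s3}.
Read 'b': s0→{s1, s2}, s3→{s4}; now {s1, s2, s4}.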